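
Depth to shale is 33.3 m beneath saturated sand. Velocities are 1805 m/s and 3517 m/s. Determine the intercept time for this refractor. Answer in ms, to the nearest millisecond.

tᵢ = 2h·√(V₂²−V₁²)/(V₁V₂).
√(V₂²−V₁²) = √(3517²−1805²) = 3018.5 m/s.
tᵢ = 2·33.3·3018.5/(1805·3517) = 0.03167 s.

32 ms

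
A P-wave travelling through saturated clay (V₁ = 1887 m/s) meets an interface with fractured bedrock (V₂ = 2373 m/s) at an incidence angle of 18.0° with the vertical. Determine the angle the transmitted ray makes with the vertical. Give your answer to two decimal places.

22.87°

sin θ₁/V₁ = sin θ₂/V₂ ⇒ sin θ₂ = 2373·sin 18.0°/1887 = 2373·0.3090/1887 = 0.3886.
θ₂ = arcsin 0.3886 = 22.87° from the normal.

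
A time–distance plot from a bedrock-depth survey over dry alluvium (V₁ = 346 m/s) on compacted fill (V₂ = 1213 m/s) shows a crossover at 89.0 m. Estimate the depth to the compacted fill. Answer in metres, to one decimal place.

33.2 m

h = (x_cross/2)·√((V₂−V₁)/(V₂+V₁)).
(V₂−V₁)/(V₂+V₁) = (1213−346)/(1213+346) = 0.5561; √ = 0.7457.
h = (89.0/2)·0.7457 = 33.19 m.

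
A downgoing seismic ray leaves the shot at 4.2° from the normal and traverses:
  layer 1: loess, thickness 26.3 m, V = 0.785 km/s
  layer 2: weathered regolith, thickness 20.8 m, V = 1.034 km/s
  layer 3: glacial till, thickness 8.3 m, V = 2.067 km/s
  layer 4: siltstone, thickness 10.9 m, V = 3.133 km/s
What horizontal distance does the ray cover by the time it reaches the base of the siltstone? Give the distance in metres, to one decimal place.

8.9 m

Ray parameter p = sin 4.2° / 0.785 km/s = 9.3297e-02 s/km.
Layer 1: θ = 4.20°; offset = 26.3·tan 4.20° = 1.931 m.
Layer 2: sin θ = p·1.034 = 0.0965 → θ = 5.54°; offset = 20.8·tan 5.54° = 2.016 m.
Layer 3: sin θ = p·2.067 = 0.1928 → θ = 11.12°; offset = 8.3·tan 11.12° = 1.631 m.
Layer 4: sin θ = p·3.133 = 0.2923 → θ = 17.00°; offset = 10.9·tan 17.00° = 3.332 m.
Σ offsets = 8.910 m.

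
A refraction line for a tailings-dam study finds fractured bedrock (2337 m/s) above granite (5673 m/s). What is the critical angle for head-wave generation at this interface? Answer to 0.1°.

24.3°

At critical incidence the refracted ray runs along the interface (θ₂ = 90°), so sin θ_c = V₁/V₂.
θ_c = arcsin(2337/5673) = arcsin 0.4120 = 24.33°.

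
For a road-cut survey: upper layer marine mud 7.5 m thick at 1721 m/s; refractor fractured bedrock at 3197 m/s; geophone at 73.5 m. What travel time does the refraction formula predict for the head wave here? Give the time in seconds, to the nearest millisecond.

θ_c = arcsin(V₁/V₂) = arcsin(1721/3197) = 32.57°, cos θ_c = 0.8427.
Intercept time tᵢ = 2h cos θ_c / V₁ = 2·7.5·0.8427/1721 = 0.00735 s.
t = x/V₂ + tᵢ = 73.5/3197 + 0.00735 = 0.03034 s.

0.030 s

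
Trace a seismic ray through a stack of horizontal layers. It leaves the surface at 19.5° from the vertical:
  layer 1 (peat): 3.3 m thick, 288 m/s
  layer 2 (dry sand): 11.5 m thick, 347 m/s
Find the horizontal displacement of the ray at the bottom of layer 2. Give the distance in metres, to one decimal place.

6.2 m

Apply Snell's law at each interface; in layer i the horizontal offset is hᵢ·tan θᵢ.
Layer 1: θ = 19.50°; offset = 3.3·tan 19.50° = 1.169 m.
Layer 2: sin θ = 347·sin 19.5°/288 = 0.4022, θ = 23.72°; offset = 11.5·tan 23.72° = 5.052 m.
Summing the layer offsets gives 6.220 m.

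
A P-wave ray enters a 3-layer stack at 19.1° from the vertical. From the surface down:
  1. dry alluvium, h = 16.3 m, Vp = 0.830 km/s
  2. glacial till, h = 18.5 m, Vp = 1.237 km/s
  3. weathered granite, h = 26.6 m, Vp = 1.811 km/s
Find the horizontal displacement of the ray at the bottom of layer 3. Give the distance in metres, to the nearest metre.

p = sin θ₁/V₁ = sin 19.1°/0.830 = 3.9424e-01 s/km is conserved through the stack.
Layer 1: θ = 19.10°; offset = 16.3·tan 19.10° = 5.644 m.
Layer 2: sin θ = p·1.237 = 0.4877 → θ = 29.19°; offset = 18.5·tan 29.19° = 10.334 m.
Layer 3: sin θ = p·1.811 = 0.7140 → θ = 45.56°; offset = 26.6·tan 45.56° = 27.124 m.
Σ offsets = 43.102 m.

43 m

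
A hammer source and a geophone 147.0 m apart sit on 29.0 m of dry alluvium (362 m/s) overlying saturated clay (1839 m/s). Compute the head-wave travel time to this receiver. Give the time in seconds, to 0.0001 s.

0.2370 s

θ_c = arcsin(V₁/V₂) = arcsin(362/1839) = 11.35°, cos θ_c = 0.9804.
Intercept time tᵢ = 2h cos θ_c / V₁ = 2·29.0·0.9804/362 = 0.15709 s.
t = x/V₂ + tᵢ = 147.0/1839 + 0.15709 = 0.23702 s.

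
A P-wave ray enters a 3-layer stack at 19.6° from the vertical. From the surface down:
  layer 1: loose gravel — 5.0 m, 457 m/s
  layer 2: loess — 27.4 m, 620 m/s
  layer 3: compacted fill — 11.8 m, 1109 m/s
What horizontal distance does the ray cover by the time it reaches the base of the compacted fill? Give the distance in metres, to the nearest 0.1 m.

Apply Snell's law at each interface; in layer i the horizontal offset is hᵢ·tan θᵢ.
Layer 1: θ = 19.60°; offset = 5.0·tan 19.60° = 1.780 m.
Layer 2: sin θ = 620·sin 19.6°/457 = 0.4551, θ = 27.07°; offset = 27.4·tan 27.07° = 14.004 m.
Layer 3: sin θ = 1109·sin 19.6°/457 = 0.8140, θ = 54.49°; offset = 11.8·tan 54.49° = 16.538 m.
Σ offsets = 32.323 m.

32.3 m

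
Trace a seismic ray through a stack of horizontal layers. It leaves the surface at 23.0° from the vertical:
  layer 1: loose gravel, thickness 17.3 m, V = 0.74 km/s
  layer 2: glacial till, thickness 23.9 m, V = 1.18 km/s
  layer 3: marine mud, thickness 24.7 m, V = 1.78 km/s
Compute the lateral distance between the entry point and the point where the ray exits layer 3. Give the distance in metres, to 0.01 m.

94.35 m

Ray parameter p = sin 23.0° / 0.74 km/s = 5.2802e-01 s/km.
Layer 1: θ = 23.00°; offset = 17.3·tan 23.00° = 7.3434 m.
Layer 2: sin θ = p·1.18 = 0.6231 → θ = 38.54°; offset = 23.9·tan 38.54° = 19.0380 m.
Layer 3: sin θ = p·1.78 = 0.9399 → θ = 70.03°; offset = 24.7·tan 70.03° = 67.9704 m.
Total horizontal offset = 94.3519 m.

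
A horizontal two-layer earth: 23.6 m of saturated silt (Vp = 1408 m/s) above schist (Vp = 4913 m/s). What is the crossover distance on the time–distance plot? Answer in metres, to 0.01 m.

63.39 m

x_cross = 2h·√((V₂+V₁)/(V₂−V₁)).
(V₂+V₁)/(V₂−V₁) = (4913+1408)/(4913−1408) = 1.8034; √ = 1.3429.
x_cross = 2·23.6·1.3429 = 63.39 m.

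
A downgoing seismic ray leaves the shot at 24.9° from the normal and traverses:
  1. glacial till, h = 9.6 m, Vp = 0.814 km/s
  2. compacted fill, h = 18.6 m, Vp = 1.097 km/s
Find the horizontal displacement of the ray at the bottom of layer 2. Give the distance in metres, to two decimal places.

p = sin θ₁/V₁ = sin 24.9°/0.814 = 5.1724e-01 s/km is conserved through the stack.
Layer 1: θ = 24.90°; offset = 9.6·tan 24.90° = 4.4562 m.
Layer 2: sin θ = p·1.097 = 0.5674 → θ = 34.57°; offset = 18.6·tan 34.57° = 12.8170 m.
Total horizontal offset = 17.2732 m.

17.27 m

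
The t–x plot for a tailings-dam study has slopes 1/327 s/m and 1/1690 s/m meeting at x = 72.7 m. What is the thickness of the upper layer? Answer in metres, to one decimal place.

h = (x_cross/2)·√((V₂−V₁)/(V₂+V₁)).
(V₂−V₁)/(V₂+V₁) = (1690−327)/(1690+327) = 0.6758; √ = 0.8220.
h = (72.7/2)·0.8220 = 29.88 m.

29.9 m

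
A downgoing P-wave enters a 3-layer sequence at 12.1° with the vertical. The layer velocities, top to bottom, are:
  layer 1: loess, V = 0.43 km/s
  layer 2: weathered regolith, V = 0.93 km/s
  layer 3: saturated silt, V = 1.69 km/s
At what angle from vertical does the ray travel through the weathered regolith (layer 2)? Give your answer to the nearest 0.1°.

27.0°

Snell's law across each interface conserves sin θ / V, so sin θ_2 = V_2·sin θ₁/V₁.
sin θ_2 = 0.93 × sin 12.1° / 0.43 = 0.4534.
θ_2 = arcsin 0.4534 = 26.96°.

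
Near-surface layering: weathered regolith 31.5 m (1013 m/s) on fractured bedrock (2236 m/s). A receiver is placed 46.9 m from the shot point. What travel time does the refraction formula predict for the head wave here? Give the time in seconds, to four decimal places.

t = x/V₂ + 2h·√(V₂²−V₁²)/(V₁V₂).
√(V₂²−V₁²) = √(2236²−1013²) = 1993.4 m/s; delay term = 2·31.5·1993.4/(1013·2236) = 0.05544 s.
t = 46.9/2236 + 0.05544 = 0.07642 s.

0.0764 s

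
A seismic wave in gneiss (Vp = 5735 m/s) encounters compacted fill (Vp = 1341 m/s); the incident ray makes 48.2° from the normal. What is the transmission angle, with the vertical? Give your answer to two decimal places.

10.04°

sin θ₁/V₁ = sin θ₂/V₂ ⇒ sin θ₂ = 1341·sin 48.2°/5735 = 1341·0.7455/5735 = 0.1743.
θ₂ = sin⁻¹(0.1743) = 10.04° (from vertical).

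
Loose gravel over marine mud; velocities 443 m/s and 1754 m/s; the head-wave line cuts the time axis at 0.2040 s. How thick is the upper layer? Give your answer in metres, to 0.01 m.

h = tᵢ·V₁·V₂ / (2·√(V₂²−V₁²)).
√(V₂²−V₁²) = √(1754² − 443²) = 1697.1 m/s.
h = 0.204 s × 443 × 1754 / (2 × 1697.1) = 46.70 m.

46.70 m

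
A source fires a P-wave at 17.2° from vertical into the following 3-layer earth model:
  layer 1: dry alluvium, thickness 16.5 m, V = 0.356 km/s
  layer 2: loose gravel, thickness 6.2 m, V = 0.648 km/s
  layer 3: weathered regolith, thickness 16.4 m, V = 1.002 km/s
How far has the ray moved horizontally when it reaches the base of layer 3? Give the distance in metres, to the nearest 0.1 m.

33.7 m

Apply Snell's law at each interface; in layer i the horizontal offset is hᵢ·tan θᵢ.
Layer 1: θ = 17.20°; offset = 16.5·tan 17.20° = 5.108 m.
Layer 2: sin θ = 0.648·sin 17.2°/0.356 = 0.5383, θ = 32.56°; offset = 6.2·tan 32.56° = 3.960 m.
Layer 3: sin θ = 1.002·sin 17.2°/0.356 = 0.8323, θ = 56.34°; offset = 16.4·tan 56.34° = 24.624 m.
Σ offsets = 33.692 m.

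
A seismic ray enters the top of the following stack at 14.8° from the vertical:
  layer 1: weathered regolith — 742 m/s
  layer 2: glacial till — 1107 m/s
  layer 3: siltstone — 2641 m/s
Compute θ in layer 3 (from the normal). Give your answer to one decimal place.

65.4°

Ray parameter p = sin 14.8° / 742 = 3.4427e-04 s/m.
sin θ_3 = p·V_3 = 3.4427e-04 × 2641 = 0.9092.
θ_3 = 65.40° from the vertical.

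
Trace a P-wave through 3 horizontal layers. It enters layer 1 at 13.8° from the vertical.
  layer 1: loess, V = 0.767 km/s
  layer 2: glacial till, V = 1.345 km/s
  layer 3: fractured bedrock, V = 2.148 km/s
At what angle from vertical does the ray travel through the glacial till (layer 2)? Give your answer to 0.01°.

Snell's law across each interface conserves sin θ / V, so sin θ_2 = V_2·sin θ₁/V₁.
sin θ_2 = 1.345 × sin 13.8° / 0.767 = 0.4183.
θ_2 = 24.73° from the vertical.

24.73°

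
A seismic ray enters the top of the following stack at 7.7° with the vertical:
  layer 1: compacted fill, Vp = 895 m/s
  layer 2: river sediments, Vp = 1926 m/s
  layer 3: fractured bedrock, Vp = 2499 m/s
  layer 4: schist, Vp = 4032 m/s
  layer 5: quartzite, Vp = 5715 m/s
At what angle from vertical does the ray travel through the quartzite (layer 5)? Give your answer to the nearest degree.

Ray parameter p = sin 7.7° / 895 = 1.4971e-04 s/m.
sin θ_5 = p·V_5 = 1.4971e-04 × 5715 = 0.8556.
θ_5 = arcsin 0.8556 = 58.82°.

59°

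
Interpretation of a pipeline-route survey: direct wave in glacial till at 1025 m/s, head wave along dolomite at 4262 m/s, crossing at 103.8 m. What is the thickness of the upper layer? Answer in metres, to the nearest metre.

x_cross = 2h·√((V₂+V₁)/(V₂−V₁)) → h = x_cross / (2·√((V₂+V₁)/(V₂−V₁))).
√((V₂+V₁)/(V₂−V₁)) = √((4262+1025)/(4262−1025)) = 1.2780.
h = 103.8 / (2·1.2780) = 40.61 m.

41 m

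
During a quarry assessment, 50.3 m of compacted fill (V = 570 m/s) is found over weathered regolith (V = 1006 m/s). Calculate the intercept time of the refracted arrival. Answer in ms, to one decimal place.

145.4 ms

tᵢ = 2h·√(V₂²−V₁²)/(V₁V₂).
√(V₂²−V₁²) = √(1006²−570²) = 828.9 m/s.
tᵢ = 2·50.3·828.9/(570·1006) = 0.14543 s.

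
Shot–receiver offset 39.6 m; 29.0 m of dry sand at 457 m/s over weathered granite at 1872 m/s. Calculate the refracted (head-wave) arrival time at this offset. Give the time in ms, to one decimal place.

144.2 ms

θ_c = arcsin(V₁/V₂) = arcsin(457/1872) = 14.13°, cos θ_c = 0.9697.
Intercept time tᵢ = 2h cos θ_c / V₁ = 2·29.0·0.9697/457 = 0.12307 s.
t = x/V₂ + tᵢ = 39.6/1872 + 0.12307 = 0.14423 s.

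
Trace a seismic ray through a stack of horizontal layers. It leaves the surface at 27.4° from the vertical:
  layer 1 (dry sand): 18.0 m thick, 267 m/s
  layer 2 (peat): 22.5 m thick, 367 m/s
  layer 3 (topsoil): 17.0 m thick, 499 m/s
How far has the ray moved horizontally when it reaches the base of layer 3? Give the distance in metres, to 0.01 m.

56.37 m

p = sin θ₁/V₁ = sin 27.4°/267 = 1.7236e-03 s/m is conserved through the stack.
Layer 1: θ = 27.40°; offset = 18.0·tan 27.40° = 9.3303 m.
Layer 2: sin θ = p·367 = 0.6326 → θ = 39.24°; offset = 22.5·tan 39.24° = 18.3762 m.
Layer 3: sin θ = p·499 = 0.8601 → θ = 59.32°; offset = 17.0·tan 59.32° = 28.6596 m.
Summing the layer offsets gives 56.3661 m.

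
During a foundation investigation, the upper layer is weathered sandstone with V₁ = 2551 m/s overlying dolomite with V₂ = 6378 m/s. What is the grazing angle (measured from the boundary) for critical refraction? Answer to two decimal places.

66.42°

Critical incidence: sin θ_c = V₁/V₂ = 2551/6378 = 0.4000.
θ_c = arcsin 0.4000 = 23.58°.
Measured from the interface: 90° − 23.58° = 66.42°.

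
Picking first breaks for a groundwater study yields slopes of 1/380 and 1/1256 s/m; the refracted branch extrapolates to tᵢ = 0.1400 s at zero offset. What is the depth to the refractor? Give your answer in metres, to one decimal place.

θ_c = arcsin(380/1256) = 17.61°; cos θ_c = 0.9531.
tᵢ = 2h cos θ_c/V₁ ⇒ h = tᵢ·V₁/(2 cos θ_c) = 0.14·380/(2·0.9531) = 27.91 m.

27.9 m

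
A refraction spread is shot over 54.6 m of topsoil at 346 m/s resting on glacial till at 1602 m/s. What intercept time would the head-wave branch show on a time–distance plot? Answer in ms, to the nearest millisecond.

308 ms

tᵢ = 2h·√(V₂²−V₁²)/(V₁V₂).
√(V₂²−V₁²) = √(1602²−346²) = 1564.2 m/s.
tᵢ = 2·54.6·1564.2/(346·1602) = 0.30816 s.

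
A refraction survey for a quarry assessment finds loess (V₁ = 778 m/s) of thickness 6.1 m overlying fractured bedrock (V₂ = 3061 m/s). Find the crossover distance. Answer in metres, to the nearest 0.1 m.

x_cross = 2h·√((V₂+V₁)/(V₂−V₁)).
(V₂+V₁)/(V₂−V₁) = (3061+778)/(3061−778) = 1.6816; √ = 1.2967.
x_cross = 2·6.1·1.2967 = 15.82 m.

15.8 m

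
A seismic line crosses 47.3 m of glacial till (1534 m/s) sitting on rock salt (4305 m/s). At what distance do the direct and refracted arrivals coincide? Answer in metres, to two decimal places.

137.32 m

θ_c = arcsin(1534/4305) = 20.87°, so cos θ_c = 0.9344 and tᵢ = 2h cos θ_c/V₁ = 0.0576 s.
At crossover x/V₁ = x/V₂ + tᵢ ⇒ x = tᵢ/(1/V₁ − 1/V₂) = 0.05762/(6.5189e-04 − 2.3229e-04) = 137.32 m.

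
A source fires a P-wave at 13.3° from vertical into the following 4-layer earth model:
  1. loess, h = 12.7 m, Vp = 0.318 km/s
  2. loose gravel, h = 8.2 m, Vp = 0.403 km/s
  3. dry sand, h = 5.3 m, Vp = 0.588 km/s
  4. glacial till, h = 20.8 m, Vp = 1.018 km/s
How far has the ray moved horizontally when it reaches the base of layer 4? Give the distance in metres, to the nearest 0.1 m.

Apply Snell's law at each interface; in layer i the horizontal offset is hᵢ·tan θᵢ.
Layer 1: θ = 13.30°; offset = 12.7·tan 13.30° = 3.002 m.
Layer 2: sin θ = 0.403·sin 13.3°/0.318 = 0.2915, θ = 16.95°; offset = 8.2·tan 16.95° = 2.499 m.
Layer 3: sin θ = 0.588·sin 13.3°/0.318 = 0.4254, θ = 25.17°; offset = 5.3·tan 25.17° = 2.491 m.
Layer 4: sin θ = 1.018·sin 13.3°/0.318 = 0.7364, θ = 47.43°; offset = 20.8·tan 47.43° = 22.643 m.
Total horizontal offset = 30.636 m.

30.6 m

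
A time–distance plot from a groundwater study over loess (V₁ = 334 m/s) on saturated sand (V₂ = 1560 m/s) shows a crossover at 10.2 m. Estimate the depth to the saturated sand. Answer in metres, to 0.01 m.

4.10 m

h = (x_cross/2)·√((V₂−V₁)/(V₂+V₁)).
(V₂−V₁)/(V₂+V₁) = (1560−334)/(1560+334) = 0.6473; √ = 0.8046.
h = (10.2/2)·0.8046 = 4.10 m.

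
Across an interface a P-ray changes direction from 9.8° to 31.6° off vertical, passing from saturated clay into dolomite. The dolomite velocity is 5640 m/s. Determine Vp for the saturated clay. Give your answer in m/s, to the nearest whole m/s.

1832 m/s

Snell's law: sin 9.8°/V₁ = sin 31.6°/V₂.
V₁ = V₂·sin 9.8°/sin 31.6° = 5640 × 0.3248 = 1832.08 m/s.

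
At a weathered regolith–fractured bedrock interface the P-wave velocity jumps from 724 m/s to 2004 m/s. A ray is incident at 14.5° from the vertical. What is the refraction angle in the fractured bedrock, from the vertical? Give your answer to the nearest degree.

44°

sin θ₁/V₁ = sin θ₂/V₂ ⇒ sin θ₂ = 2004·sin 14.5°/724 = 2004·0.2504/724 = 0.6930.
θ₂ = arcsin 0.6930 = 43.87° from the normal.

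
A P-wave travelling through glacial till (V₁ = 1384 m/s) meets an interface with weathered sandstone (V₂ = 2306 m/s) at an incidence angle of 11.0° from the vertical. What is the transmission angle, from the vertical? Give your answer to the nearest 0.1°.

18.5°

sin θ₁/V₁ = sin θ₂/V₂ ⇒ sin θ₂ = 2306·sin 11.0°/1384 = 2306·0.1908/1384 = 0.3179.
θ₂ = sin⁻¹(0.3179) = 18.54° (from vertical).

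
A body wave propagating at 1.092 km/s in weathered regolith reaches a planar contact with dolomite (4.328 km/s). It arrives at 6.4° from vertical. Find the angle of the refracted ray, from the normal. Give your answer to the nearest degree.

sin θ₁/V₁ = sin θ₂/V₂ ⇒ sin θ₂ = 4.328·sin 6.4°/1.092 = 4.328·0.1115/1.092 = 0.4418.
θ₂ = arcsin 0.4418 = 26.22° from the normal.

26°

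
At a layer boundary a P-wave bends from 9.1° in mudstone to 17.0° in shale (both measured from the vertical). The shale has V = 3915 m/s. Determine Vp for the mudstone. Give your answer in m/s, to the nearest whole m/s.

Snell's law: sin 9.1°/V₁ = sin 17.0°/V₂.
V₁ = V₂·sin 9.1°/sin 17.0° = 3915 × 0.5409 = 2117.81 m/s.

2118 m/s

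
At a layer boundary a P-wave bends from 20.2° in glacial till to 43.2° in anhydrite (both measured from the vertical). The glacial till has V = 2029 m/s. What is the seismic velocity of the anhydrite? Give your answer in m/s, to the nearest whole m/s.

4022 m/s

sin 20.2° = 0.3453; sin 43.2° = 0.6845.
V₂ = V₁·(sin θ₂/sin θ₁) = 2029·(0.6845/0.3453) = 4022.45 m/s.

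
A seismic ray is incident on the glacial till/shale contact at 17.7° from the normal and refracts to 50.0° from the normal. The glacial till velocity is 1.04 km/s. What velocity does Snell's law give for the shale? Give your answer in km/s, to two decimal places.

sin 17.7° = 0.3040; sin 50.0° = 0.7660.
V₂ = V₁·(sin θ₂/sin θ₁) = 1.04·(0.7660/0.3040) = 2.62 km/s.

2.62 km/s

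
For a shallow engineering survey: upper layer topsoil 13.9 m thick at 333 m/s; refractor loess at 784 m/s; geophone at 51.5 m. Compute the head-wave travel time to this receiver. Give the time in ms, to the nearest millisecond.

141 ms

θ_c = arcsin(V₁/V₂) = arcsin(333/784) = 25.13°, cos θ_c = 0.9053.
Intercept time tᵢ = 2h cos θ_c / V₁ = 2·13.9·0.9053/333 = 0.07558 s.
t = x/V₂ + tᵢ = 51.5/784 + 0.07558 = 0.14127 s.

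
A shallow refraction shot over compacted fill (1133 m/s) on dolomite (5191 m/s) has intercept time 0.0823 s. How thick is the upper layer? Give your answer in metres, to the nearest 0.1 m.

h = tᵢ·V₁·V₂ / (2·√(V₂²−V₁²)).
√(V₂²−V₁²) = √(5191² − 1133²) = 5065.8 m/s.
h = 0.0823 s × 1133 × 5191 / (2 × 5065.8) = 47.77 m.

47.8 m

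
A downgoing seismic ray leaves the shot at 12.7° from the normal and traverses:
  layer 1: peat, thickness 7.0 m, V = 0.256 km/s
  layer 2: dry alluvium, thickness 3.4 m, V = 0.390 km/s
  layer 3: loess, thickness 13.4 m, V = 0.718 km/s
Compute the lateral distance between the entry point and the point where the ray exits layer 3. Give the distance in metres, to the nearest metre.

13 m

p = sin θ₁/V₁ = sin 12.7°/0.256 = 8.5877e-01 s/km is conserved through the stack.
Layer 1: θ = 12.70°; offset = 7.0·tan 12.70° = 1.578 m.
Layer 2: sin θ = p·0.390 = 0.3349 → θ = 19.57°; offset = 3.4·tan 19.57° = 1.209 m.
Layer 3: sin θ = p·0.718 = 0.6166 → θ = 38.07°; offset = 13.4·tan 38.07° = 10.495 m.
Summing the layer offsets gives 13.281 m.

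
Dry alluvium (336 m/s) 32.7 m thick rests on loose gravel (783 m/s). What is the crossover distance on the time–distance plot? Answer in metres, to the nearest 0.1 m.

103.5 m

x_cross = 2h·√((V₂+V₁)/(V₂−V₁)).
(V₂+V₁)/(V₂−V₁) = (783+336)/(783−336) = 2.5034; √ = 1.5822.
x_cross = 2·32.7·1.5822 = 103.48 m.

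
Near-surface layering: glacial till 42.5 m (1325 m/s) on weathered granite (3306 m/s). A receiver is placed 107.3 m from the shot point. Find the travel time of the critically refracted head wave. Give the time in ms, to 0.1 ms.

t = x/V₂ + 2h·√(V₂²−V₁²)/(V₁V₂).
√(V₂²−V₁²) = √(3306²−1325²) = 3028.9 m/s; delay term = 2·42.5·3028.9/(1325·3306) = 0.05877 s.
t = 107.3/3306 + 0.05877 = 0.09123 s.

91.2 ms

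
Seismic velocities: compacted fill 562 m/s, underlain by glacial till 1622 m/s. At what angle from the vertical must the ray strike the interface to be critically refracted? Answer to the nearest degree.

At critical incidence the refracted ray runs along the interface (θ₂ = 90°), so sin θ_c = V₁/V₂.
θ_c = arcsin(562/1622) = arcsin 0.3465 = 20.27°.

20°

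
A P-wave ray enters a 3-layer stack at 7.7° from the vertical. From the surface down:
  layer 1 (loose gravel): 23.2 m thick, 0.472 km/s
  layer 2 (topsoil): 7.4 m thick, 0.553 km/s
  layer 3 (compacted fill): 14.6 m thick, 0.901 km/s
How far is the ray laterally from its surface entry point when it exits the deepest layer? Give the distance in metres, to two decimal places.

Apply Snell's law at each interface; in layer i the horizontal offset is hᵢ·tan θᵢ.
Layer 1: θ = 7.70°; offset = 23.2·tan 7.70° = 3.1368 m.
Layer 2: sin θ = 0.553·sin 7.7°/0.472 = 0.1570, θ = 9.03°; offset = 7.4·tan 9.03° = 1.1762 m.
Layer 3: sin θ = 0.901·sin 7.7°/0.472 = 0.2558, θ = 14.82°; offset = 14.6·tan 14.82° = 3.8627 m.
Σ offsets = 8.1757 m.

8.18 m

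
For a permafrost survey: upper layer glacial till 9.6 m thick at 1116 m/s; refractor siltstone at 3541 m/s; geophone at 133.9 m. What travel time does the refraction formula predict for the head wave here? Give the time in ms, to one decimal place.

54.1 ms

θ_c = arcsin(V₁/V₂) = arcsin(1116/3541) = 18.37°, cos θ_c = 0.9490.
Intercept time tᵢ = 2h cos θ_c / V₁ = 2·9.6·0.9490/1116 = 0.01633 s.
t = x/V₂ + tᵢ = 133.9/3541 + 0.01633 = 0.05414 s.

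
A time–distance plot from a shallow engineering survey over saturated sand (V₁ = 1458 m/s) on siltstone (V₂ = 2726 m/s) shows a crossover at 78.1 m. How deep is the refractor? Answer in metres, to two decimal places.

21.50 m

x_cross = 2h·√((V₂+V₁)/(V₂−V₁)) → h = x_cross / (2·√((V₂+V₁)/(V₂−V₁))).
√((V₂+V₁)/(V₂−V₁)) = √((2726+1458)/(2726−1458)) = 1.8165.
h = 78.1 / (2·1.8165) = 21.50 m.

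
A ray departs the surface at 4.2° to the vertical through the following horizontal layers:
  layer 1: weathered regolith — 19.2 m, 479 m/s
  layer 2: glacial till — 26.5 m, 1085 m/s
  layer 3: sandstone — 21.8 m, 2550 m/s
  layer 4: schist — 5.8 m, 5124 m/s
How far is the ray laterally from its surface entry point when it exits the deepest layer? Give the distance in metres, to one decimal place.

22.4 m

p = sin θ₁/V₁ = sin 4.2°/479 = 1.5290e-04 s/m is conserved through the stack.
Layer 1: θ = 4.20°; offset = 19.2·tan 4.20° = 1.410 m.
Layer 2: sin θ = p·1085 = 0.1659 → θ = 9.55°; offset = 26.5·tan 9.55° = 4.458 m.
Layer 3: sin θ = p·2550 = 0.3899 → θ = 22.95°; offset = 21.8·tan 22.95° = 9.230 m.
Layer 4: sin θ = p·5124 = 0.7834 → θ = 51.58°; offset = 5.8·tan 51.58° = 7.312 m.
Total horizontal offset = 22.410 m.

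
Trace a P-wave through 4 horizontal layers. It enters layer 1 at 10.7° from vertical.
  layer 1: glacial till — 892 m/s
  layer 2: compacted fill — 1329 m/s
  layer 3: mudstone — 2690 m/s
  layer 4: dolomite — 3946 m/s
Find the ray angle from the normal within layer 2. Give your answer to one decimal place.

Snell's law across each interface conserves sin θ / V, so sin θ_2 = V_2·sin θ₁/V₁.
sin θ_2 = 1329 × sin 10.7° / 892 = 0.2766.
θ_2 = 16.06° from the vertical.

16.1°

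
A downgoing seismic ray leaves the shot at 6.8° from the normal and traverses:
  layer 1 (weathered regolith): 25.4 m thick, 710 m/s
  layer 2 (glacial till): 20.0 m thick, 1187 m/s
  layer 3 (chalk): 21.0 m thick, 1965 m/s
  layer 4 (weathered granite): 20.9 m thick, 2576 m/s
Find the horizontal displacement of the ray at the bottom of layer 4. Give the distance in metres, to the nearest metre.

Ray parameter p = sin 6.8° / 710 m/s = 1.6677e-04 s/m.
Layer 1: θ = 6.80°; offset = 25.4·tan 6.80° = 3.029 m.
Layer 2: sin θ = p·1187 = 0.1980 → θ = 11.42°; offset = 20.0·tan 11.42° = 4.039 m.
Layer 3: sin θ = p·1965 = 0.3277 → θ = 19.13°; offset = 21.0·tan 19.13° = 7.284 m.
Layer 4: sin θ = p·2576 = 0.4296 → θ = 25.44°; offset = 20.9·tan 25.44° = 9.943 m.
Summing the layer offsets gives 24.294 m.

24 m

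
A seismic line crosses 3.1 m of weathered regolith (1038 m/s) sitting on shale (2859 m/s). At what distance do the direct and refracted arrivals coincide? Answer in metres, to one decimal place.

x_cross = 2h·√((V₂+V₁)/(V₂−V₁)).
(V₂+V₁)/(V₂−V₁) = (2859+1038)/(2859−1038) = 2.1400; √ = 1.4629.
x_cross = 2·3.1·1.4629 = 9.07 m.

9.1 m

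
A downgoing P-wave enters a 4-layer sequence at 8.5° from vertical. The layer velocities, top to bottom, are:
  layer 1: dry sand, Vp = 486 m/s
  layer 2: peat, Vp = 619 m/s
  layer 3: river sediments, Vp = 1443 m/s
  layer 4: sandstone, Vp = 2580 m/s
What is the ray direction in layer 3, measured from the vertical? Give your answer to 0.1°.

26.0°

Ray parameter p = sin 8.5° / 486 = 3.0413e-04 s/m.
sin θ_3 = p·V_3 = 3.0413e-04 × 1443 = 0.4389.
θ_3 = arcsin 0.4389 = 26.03°.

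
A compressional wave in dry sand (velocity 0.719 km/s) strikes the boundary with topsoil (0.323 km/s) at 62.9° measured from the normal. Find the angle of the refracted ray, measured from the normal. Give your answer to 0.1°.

Snell's law: sin θ₂ = (V₂/V₁)·sin θ₁ = (0.323/0.719)·sin 62.9° = 0.3999.
θ₂ = sin⁻¹(0.3999) = 23.57° (from vertical).

23.6°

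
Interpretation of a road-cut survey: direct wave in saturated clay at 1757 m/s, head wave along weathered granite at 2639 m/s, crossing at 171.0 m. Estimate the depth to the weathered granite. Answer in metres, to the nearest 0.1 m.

38.3 m

x_cross = 2h·√((V₂+V₁)/(V₂−V₁)) → h = x_cross / (2·√((V₂+V₁)/(V₂−V₁))).
√((V₂+V₁)/(V₂−V₁)) = √((2639+1757)/(2639−1757)) = 2.2325.
h = 171.0 / (2·2.2325) = 38.30 m.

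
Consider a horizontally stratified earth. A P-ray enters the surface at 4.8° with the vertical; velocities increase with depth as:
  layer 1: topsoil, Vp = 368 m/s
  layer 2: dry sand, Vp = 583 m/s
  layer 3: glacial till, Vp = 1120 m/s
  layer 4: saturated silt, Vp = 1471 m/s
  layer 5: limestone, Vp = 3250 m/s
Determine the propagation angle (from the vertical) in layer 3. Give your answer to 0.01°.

Ray parameter p = sin 4.8° / 368 = 2.2739e-04 s/m.
sin θ_3 = p·V_3 = 2.2739e-04 × 1120 = 0.2547.
θ_3 = arcsin 0.2547 = 14.75°.

14.75°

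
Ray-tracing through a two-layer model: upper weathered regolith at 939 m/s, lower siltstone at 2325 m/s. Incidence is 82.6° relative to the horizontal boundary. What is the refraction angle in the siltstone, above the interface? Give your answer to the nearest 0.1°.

71.4°

Angle from the normal: 90° − 82.6° = 7.4°.
sin θ₁/V₁ = sin θ₂/V₂ ⇒ sin θ₂ = 2325·sin 7.4°/939 = 2325·0.1288/939 = 0.3189.
θ₂ = sin⁻¹(0.3189) = 18.60° (from vertical).
From the interface: 90° − 18.60° = 71.40°.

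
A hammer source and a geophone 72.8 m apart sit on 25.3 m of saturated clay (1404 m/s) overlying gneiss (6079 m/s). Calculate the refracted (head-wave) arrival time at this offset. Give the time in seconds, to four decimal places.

0.0470 s

t = x/V₂ + 2h·√(V₂²−V₁²)/(V₁V₂).
√(V₂²−V₁²) = √(6079²−1404²) = 5914.6 m/s; delay term = 2·25.3·5914.6/(1404·6079) = 0.03507 s.
t = 72.8/6079 + 0.03507 = 0.04704 s.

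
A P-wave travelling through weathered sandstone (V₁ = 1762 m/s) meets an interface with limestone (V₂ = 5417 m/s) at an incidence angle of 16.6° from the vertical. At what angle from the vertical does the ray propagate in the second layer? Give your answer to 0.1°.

Snell's law: sin θ₂ = (V₂/V₁)·sin θ₁ = (5417/1762)·sin 16.6° = 0.8783.
θ₂ = arcsin 0.8783 = 61.44° from the normal.

61.4°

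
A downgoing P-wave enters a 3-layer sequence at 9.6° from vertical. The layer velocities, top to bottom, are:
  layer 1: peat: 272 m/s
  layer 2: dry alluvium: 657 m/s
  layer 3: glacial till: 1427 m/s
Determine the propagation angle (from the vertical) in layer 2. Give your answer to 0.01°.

23.75°

Ray parameter p = sin 9.6° / 272 = 6.1312e-04 s/m.
sin θ_2 = p·V_2 = 6.1312e-04 × 657 = 0.4028.
θ_2 = 23.75° from the vertical.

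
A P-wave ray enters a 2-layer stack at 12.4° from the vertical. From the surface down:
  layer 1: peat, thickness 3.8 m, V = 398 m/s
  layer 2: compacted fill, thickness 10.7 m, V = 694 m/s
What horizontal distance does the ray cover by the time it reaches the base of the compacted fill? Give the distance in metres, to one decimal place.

Ray parameter p = sin 12.4° / 398 m/s = 5.3954e-04 s/m.
Layer 1: θ = 12.40°; offset = 3.8·tan 12.40° = 0.835 m.
Layer 2: sin θ = p·694 = 0.3744 → θ = 21.99°; offset = 10.7·tan 21.99° = 4.321 m.
Σ offsets = 5.156 m.

5.2 m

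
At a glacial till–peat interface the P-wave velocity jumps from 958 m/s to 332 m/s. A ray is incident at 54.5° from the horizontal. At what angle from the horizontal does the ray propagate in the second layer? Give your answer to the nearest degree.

Convert to the normal: θ₁ = 90° − 54.5° = 35.5°.
Snell's law: sin θ₂ = (V₂/V₁)·sin θ₁ = (332/958)·sin 35.5° = 0.2012.
θ₂ = arcsin 0.2012 = 11.61° from the normal.
From the interface: 90° − 11.61° = 78.39°.

78°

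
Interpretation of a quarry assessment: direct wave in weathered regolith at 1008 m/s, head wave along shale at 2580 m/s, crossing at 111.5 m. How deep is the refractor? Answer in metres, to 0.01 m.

36.90 m

h = (x_cross/2)·√((V₂−V₁)/(V₂+V₁)).
(V₂−V₁)/(V₂+V₁) = (2580−1008)/(2580+1008) = 0.4381; √ = 0.6619.
h = (111.5/2)·0.6619 = 36.90 m.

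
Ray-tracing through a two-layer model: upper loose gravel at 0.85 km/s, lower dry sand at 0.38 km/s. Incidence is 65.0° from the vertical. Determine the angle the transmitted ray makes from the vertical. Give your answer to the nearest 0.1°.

23.9°

sin θ₁/V₁ = sin θ₂/V₂ ⇒ sin θ₂ = 0.38·sin 65.0°/0.85 = 0.38·0.9063/0.85 = 0.4052.
θ₂ = arcsin 0.4052 = 23.90° from the normal.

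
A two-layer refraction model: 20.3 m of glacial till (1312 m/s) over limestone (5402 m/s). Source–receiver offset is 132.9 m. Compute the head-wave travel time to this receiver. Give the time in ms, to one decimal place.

θ_c = arcsin(V₁/V₂) = arcsin(1312/5402) = 14.06°, cos θ_c = 0.9701.
Intercept time tᵢ = 2h cos θ_c / V₁ = 2·20.3·0.9701/1312 = 0.03002 s.
t = x/V₂ + tᵢ = 132.9/5402 + 0.03002 = 0.05462 s.

54.6 ms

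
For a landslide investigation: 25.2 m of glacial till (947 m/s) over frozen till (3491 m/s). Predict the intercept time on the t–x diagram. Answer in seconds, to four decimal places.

tᵢ = 2h·√(V₂²−V₁²)/(V₁V₂).
√(V₂²−V₁²) = √(3491²−947²) = 3360.1 m/s.
tᵢ = 2·25.2·3360.1/(947·3491) = 0.05123 s.

0.0512 s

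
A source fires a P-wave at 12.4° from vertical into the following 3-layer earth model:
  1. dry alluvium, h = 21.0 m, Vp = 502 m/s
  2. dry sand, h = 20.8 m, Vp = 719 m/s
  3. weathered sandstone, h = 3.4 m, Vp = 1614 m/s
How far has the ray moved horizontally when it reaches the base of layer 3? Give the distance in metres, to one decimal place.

Apply Snell's law at each interface; in layer i the horizontal offset is hᵢ·tan θᵢ.
Layer 1: θ = 12.40°; offset = 21.0·tan 12.40° = 4.617 m.
Layer 2: sin θ = 719·sin 12.4°/502 = 0.3076, θ = 17.91°; offset = 20.8·tan 17.91° = 6.723 m.
Layer 3: sin θ = 1614·sin 12.4°/502 = 0.6904, θ = 43.66°; offset = 3.4·tan 43.66° = 3.245 m.
Summing the layer offsets gives 14.585 m.

14.6 m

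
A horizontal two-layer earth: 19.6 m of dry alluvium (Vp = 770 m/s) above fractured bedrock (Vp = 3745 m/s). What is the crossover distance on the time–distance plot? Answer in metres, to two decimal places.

θ_c = arcsin(770/3745) = 11.87°, so cos θ_c = 0.9786 and tᵢ = 2h cos θ_c/V₁ = 0.0498 s.
At crossover x/V₁ = x/V₂ + tᵢ ⇒ x = tᵢ/(1/V₁ − 1/V₂) = 0.04982/(1.2987e-03 − 2.6702e-04) = 48.29 m.

48.29 m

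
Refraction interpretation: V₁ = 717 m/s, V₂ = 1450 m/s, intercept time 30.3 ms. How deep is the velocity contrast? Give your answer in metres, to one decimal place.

12.5 m

h = tᵢ·V₁·V₂ / (2·√(V₂²−V₁²)).
√(V₂²−V₁²) = √(1450² − 717²) = 1260.3 m/s.
h = 0.0303 s × 717 × 1450 / (2 × 1260.3) = 12.50 m.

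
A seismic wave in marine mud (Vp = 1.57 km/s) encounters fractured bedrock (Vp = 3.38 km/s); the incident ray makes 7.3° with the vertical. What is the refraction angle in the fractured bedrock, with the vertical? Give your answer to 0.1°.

sin θ₁/V₁ = sin θ₂/V₂ ⇒ sin θ₂ = 3.38·sin 7.3°/1.57 = 3.38·0.1271/1.57 = 0.2736.
θ₂ = arcsin 0.2736 = 15.88° from the normal.

15.9°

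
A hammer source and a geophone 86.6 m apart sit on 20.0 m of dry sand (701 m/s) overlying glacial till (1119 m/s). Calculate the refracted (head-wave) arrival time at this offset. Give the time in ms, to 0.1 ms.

121.9 ms

θ_c = arcsin(V₁/V₂) = arcsin(701/1119) = 38.79°, cos θ_c = 0.7795.
Intercept time tᵢ = 2h cos θ_c / V₁ = 2·20.0·0.7795/701 = 0.04448 s.
t = x/V₂ + tᵢ = 86.6/1119 + 0.04448 = 0.12187 s.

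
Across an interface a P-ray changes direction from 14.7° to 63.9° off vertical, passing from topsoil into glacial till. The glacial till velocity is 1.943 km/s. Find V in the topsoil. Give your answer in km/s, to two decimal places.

sin 14.7° = 0.2538; sin 63.9° = 0.8980.
V₁ = V₂·(sin θ₁/sin θ₂) = 1.943·(0.2538/0.8980) = 0.55 km/s.

0.55 km/s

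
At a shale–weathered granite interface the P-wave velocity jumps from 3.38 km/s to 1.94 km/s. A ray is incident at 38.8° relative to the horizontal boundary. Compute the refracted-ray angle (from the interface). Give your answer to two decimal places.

Convert to the normal: θ₁ = 90° − 38.8° = 51.2°.
Snell's law: sin θ₂ = (V₂/V₁)·sin θ₁ = (1.94/3.38)·sin 51.2° = 0.4473.
θ₂ = sin⁻¹(0.4473) = 26.57° (from vertical).
From the interface: 90° − 26.57° = 63.43°.

63.43°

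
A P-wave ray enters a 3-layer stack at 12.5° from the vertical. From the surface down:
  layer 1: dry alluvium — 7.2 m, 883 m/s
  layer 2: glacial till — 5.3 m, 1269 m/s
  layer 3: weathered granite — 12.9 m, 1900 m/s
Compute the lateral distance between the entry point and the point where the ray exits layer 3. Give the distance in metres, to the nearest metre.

10 m

p = sin θ₁/V₁ = sin 12.5°/883 = 2.4512e-04 s/m is conserved through the stack.
Layer 1: θ = 12.50°; offset = 7.2·tan 12.50° = 1.596 m.
Layer 2: sin θ = p·1269 = 0.3111 → θ = 18.12°; offset = 5.3·tan 18.12° = 1.735 m.
Layer 3: sin θ = p·1900 = 0.4657 → θ = 27.76°; offset = 12.9·tan 27.76° = 6.789 m.
Σ offsets = 10.120 m.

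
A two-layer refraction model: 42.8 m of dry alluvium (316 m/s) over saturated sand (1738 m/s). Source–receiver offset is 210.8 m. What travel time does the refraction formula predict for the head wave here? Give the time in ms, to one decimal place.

387.7 ms

t = x/V₂ + 2h·√(V₂²−V₁²)/(V₁V₂).
√(V₂²−V₁²) = √(1738²−316²) = 1709.0 m/s; delay term = 2·42.8·1709.0/(316·1738) = 0.26637 s.
t = 210.8/1738 + 0.26637 = 0.38766 s.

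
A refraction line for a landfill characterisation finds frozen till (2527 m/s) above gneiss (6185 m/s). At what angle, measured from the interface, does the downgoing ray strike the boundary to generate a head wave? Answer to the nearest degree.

Critical incidence: sin θ_c = V₁/V₂ = 2527/6185 = 0.4086.
θ_c = arcsin 0.4086 = 24.11°.
Measured from the interface: 90° − 24.11° = 65.89°.

66°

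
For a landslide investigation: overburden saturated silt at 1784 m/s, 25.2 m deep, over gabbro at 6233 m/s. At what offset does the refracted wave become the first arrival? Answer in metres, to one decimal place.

θ_c = arcsin(1784/6233) = 16.63°, so cos θ_c = 0.9582 and tᵢ = 2h cos θ_c/V₁ = 0.0271 s.
At crossover x/V₁ = x/V₂ + tᵢ ⇒ x = tᵢ/(1/V₁ − 1/V₂) = 0.02707/(5.6054e-04 − 1.6044e-04) = 67.66 m.

67.7 m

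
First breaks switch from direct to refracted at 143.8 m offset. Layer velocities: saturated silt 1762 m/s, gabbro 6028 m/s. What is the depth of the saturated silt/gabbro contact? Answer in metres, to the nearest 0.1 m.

h = (x_cross/2)·√((V₂−V₁)/(V₂+V₁)).
(V₂−V₁)/(V₂+V₁) = (6028−1762)/(6028+1762) = 0.5476; √ = 0.7400.
h = (143.8/2)·0.7400 = 53.21 m.

53.2 m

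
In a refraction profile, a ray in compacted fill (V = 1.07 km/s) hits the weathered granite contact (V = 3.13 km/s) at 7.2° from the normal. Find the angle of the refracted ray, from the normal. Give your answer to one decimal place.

sin θ₁/V₁ = sin θ₂/V₂ ⇒ sin θ₂ = 3.13·sin 7.2°/1.07 = 3.13·0.1253/1.07 = 0.3666.
θ₂ = sin⁻¹(0.3666) = 21.51° (from vertical).

21.5°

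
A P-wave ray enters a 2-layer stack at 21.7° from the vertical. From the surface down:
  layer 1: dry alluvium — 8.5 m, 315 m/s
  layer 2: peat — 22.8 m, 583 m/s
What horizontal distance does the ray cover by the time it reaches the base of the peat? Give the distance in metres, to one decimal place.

24.8 m

p = sin θ₁/V₁ = sin 21.7°/315 = 1.1738e-03 s/m is conserved through the stack.
Layer 1: θ = 21.70°; offset = 8.5·tan 21.70° = 3.383 m.
Layer 2: sin θ = p·583 = 0.6843 → θ = 43.18°; offset = 22.8·tan 43.18° = 21.398 m.
Σ offsets = 24.780 m.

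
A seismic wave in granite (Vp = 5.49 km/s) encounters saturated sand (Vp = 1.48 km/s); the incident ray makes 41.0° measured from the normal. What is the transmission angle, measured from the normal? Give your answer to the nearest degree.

sin θ₁/V₁ = sin θ₂/V₂ ⇒ sin θ₂ = 1.48·sin 41.0°/5.49 = 1.48·0.6561/5.49 = 0.1769.
θ₂ = sin⁻¹(0.1769) = 10.19° (from vertical).

10°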